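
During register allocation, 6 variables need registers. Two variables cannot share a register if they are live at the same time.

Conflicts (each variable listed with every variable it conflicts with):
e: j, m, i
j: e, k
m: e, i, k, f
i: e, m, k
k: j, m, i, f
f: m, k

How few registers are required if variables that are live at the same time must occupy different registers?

e, m, i pairwise conflict, so at least 3 registers are needed.
3 registers suffice: register 1 → {j, m}; register 2 → {e, k}; register 3 → {i, f}. No two conflicting variables share a register.

3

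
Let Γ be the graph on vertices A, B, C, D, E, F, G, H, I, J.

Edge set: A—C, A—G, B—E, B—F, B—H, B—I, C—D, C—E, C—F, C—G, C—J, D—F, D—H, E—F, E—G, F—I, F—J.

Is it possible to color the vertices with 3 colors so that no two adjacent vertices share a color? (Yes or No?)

The chromatic number is 3. C, D, F are mutually adjacent, so at least 3 colors are needed.
3 colors suffice: color red → {B, C}; color blue → {F, G, H}; color green → {A, D, E, I, J}.
That is already a proper 3-coloring.

Yes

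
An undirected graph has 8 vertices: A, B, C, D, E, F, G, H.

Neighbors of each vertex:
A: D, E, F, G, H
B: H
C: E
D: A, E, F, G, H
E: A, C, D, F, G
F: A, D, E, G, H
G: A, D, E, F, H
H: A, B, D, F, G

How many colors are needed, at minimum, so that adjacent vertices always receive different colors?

5

A, D, E, F, G form a clique, so at least 5 colors are needed.
5 colors suffice: A=4, B=1, C=1, D=5, E=2, F=1, G=3, H=2. No two adjacent vertices share a color.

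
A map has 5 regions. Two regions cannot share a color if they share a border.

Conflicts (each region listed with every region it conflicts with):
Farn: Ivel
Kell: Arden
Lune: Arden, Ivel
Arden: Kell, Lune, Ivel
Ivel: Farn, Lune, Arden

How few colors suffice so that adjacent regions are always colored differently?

Lune, Arden, Ivel pairwise conflict, so at least 3 colors are needed.
One proper 3-coloring: Farn=2, Kell=1, Lune=3, Arden=2, Ivel=1. No two conflicting regions share a color.

3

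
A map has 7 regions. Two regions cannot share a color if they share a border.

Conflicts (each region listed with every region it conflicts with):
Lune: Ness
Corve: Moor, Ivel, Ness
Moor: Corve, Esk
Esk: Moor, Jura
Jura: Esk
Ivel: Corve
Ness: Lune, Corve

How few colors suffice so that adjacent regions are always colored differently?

2

Lune and Ness conflict, so at least 2 colors are needed.
2 colors suffice: color 1 → {Lune, Corve, Esk}; color 2 → {Moor, Jura, Ivel, Ness}. Every pair that conflicts lands in different colors.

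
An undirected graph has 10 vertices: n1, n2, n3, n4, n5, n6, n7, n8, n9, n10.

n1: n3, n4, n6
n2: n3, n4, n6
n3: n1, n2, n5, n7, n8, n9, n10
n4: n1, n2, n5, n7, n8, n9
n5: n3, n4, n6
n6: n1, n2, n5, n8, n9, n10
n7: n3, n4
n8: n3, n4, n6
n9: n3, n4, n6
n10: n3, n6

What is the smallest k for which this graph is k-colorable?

2

n5 and n6 are adjacent, so at least 2 colors are needed.
2 colors suffice: color 1 → {n3, n4, n6}; color 2 → {n1, n2, n5, n7, n8, n9, n10}. Each edge has distinct colors on its endpoints.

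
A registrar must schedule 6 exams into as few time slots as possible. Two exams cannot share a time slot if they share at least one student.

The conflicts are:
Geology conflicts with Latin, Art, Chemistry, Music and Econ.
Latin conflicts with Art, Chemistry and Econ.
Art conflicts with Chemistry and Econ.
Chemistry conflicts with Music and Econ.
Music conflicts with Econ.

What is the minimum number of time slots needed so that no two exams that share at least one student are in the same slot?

5

Geology, Latin, Art, Chemistry, Econ pairwise conflict, so at least 5 time slots are needed.
5 time slots suffice: Geology=1, Latin=4, Art=5, Chemistry=2, Music=4, Econ=3. No two conflicting exams share a time slot.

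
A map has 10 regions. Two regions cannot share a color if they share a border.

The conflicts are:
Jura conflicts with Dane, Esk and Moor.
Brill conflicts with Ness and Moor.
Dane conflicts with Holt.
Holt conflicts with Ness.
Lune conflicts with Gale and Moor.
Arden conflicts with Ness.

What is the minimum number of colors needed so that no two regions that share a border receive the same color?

Brill and Moor conflict, so at least 2 colors are needed.
2 colors suffice: color 1 → {Jura, Brill, Holt, Lune, Arden}; color 2 → {Dane, Gale, Ness, Esk, Moor}. Every pair that conflicts lands in different colors.

2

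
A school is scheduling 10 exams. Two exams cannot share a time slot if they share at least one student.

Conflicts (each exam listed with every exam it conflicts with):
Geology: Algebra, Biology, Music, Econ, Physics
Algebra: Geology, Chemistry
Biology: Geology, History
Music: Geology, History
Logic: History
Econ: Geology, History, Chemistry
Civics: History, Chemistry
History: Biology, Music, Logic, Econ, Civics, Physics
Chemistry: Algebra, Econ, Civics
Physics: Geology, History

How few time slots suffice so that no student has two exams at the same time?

Geology and Econ conflict, so at least 2 time slots are needed.
A valid assignment using 2 time slots: Geology=1, Algebra=2, Biology=2, Music=2, Logic=2, Econ=2, Civics=2, History=1, Chemistry=1, Physics=2. Each listed conflict is separated.

2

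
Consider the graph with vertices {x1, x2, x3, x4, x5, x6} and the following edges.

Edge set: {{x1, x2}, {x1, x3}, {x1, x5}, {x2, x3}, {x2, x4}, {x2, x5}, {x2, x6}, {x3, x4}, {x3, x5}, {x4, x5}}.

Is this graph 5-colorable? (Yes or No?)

Yes

The chromatic number is 4. x2, x3, x4, x5 are pairwise adjacent (a clique of size 4), so at least 4 colors are needed.
4 colors suffice: color R → {x2}; color B → {x5, x6}; color G → {x3}; color Y → {x1, x4}.
Since 5 ≥ 4, a proper 5-coloring certainly exists.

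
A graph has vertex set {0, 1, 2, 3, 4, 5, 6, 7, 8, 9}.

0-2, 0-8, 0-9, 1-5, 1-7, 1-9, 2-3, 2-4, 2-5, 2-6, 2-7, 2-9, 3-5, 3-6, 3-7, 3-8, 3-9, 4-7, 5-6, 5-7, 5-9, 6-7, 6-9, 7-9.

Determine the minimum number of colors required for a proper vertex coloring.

2, 3, 5, 6, 7, 9 are pairwise adjacent (a clique of size 6), so at least 6 colors are needed.
One proper 6-coloring: 0=b, 1=c, 2=c, 3=e, 4=a, 5=d, 6=f, 7=b, 8=a, 9=a. Every edge joins two different colors.

6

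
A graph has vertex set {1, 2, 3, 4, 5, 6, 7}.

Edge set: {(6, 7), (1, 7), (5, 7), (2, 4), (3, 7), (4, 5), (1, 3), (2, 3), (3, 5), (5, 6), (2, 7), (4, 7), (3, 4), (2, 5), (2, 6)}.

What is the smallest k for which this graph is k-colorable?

2, 3, 4, 5, 7 are pairwise adjacent (a clique of size 5), so at least 5 colors are needed.
A valid assignment using 5 colors: 1=blue, 2=green, 3=yellow, 4=purple, 5=blue, 6=yellow, 7=red. Each edge has distinct colors on its endpoints.

5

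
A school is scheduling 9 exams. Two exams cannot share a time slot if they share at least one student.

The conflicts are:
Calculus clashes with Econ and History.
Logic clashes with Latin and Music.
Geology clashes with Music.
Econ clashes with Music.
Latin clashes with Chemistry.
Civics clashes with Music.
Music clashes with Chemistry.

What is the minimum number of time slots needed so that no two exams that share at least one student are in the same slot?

Music and Chemistry conflict, so at least 2 time slots are needed.
2 time slots suffice: time slot 1 → {Calculus, Latin, Music}; time slot 2 → {Logic, Geology, Econ, History, Civics, Chemistry}. Each listed conflict is separated.

2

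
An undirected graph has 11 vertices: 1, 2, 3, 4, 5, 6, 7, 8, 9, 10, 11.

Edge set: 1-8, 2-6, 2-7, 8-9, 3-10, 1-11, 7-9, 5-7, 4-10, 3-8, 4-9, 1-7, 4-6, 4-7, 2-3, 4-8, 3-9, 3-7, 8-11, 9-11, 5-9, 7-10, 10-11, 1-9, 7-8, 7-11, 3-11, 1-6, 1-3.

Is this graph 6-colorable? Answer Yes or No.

Yes

The chromatic number is 6. 1, 3, 7, 8, 9, 11 are mutually adjacent (a clique of size 6), so at least 6 colors are needed.
6 colors suffice: color a → {6, 7}; color b → {2, 9, 10}; color c → {3, 4, 5}; color d → {8}; color e → {1}; color f → {11}.
That is already a proper 6-coloring.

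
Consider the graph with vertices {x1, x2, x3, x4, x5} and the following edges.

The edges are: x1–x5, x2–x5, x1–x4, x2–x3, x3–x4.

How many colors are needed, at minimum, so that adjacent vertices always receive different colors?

3

The cycle x4-x3-x2-x5-x1-x4 has odd length 5, so it cannot be 2-colored; at least 3 colors are needed.
3 colors suffice: color 1 → {x1, x2}; color 2 → {x3, x5}; color 3 → {x4}. No two adjacent vertices share a color.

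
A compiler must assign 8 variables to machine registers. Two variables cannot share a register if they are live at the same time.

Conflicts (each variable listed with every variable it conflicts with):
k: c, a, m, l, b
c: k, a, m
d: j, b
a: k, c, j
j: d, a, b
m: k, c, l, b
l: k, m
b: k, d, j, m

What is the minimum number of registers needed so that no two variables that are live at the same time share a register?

k, c, a all conflict with each other, so at least 3 registers are needed.
3 registers suffice: register 1 → {k, j}; register 2 → {c, l, b}; register 3 → {d, a, m}. No two conflicting variables share a register.

3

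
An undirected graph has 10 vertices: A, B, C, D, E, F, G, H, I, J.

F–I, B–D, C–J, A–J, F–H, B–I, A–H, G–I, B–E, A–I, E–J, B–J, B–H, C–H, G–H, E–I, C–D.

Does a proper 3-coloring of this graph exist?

The chromatic number is 3. B, E, J are mutually adjacent, so at least 3 colors are needed.
3 colors suffice: color red → {A, B, C, F, G}; color blue → {D, H, I, J}; color green → {E}.
That is already a proper 3-coloring.

Yes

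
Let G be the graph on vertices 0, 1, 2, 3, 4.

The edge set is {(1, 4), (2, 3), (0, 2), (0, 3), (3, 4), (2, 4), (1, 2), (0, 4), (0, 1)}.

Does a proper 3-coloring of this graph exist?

0, 2, 3, 4 are pairwise adjacent (a clique of size 4), so at least 4 colors are needed.
So 3 colors are not enough.

No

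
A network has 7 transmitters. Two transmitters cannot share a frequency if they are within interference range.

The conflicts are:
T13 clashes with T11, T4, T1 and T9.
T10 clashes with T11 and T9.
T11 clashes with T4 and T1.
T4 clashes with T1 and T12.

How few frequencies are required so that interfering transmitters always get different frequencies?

T13, T11, T4, T1 pairwise conflict, so at least 4 frequencies are needed.
4 frequencies suffice: frequency 1 → {T13, T10, T12}; frequency 2 → {T4, T9}; frequency 3 → {T11}; frequency 4 → {T1}. Each listed conflict is separated.

4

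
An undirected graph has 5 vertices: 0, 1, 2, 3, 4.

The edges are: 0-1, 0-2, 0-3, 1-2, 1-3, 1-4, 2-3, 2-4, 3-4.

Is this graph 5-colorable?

Yes

The chromatic number is 4. 1, 2, 3, 4 form a clique, so at least 4 colors are needed.
4 colors suffice: color red → {1}; color blue → {2}; color green → {3}; color yellow → {0, 4}.
Since 5 ≥ 4, a proper 5-coloring certainly exists.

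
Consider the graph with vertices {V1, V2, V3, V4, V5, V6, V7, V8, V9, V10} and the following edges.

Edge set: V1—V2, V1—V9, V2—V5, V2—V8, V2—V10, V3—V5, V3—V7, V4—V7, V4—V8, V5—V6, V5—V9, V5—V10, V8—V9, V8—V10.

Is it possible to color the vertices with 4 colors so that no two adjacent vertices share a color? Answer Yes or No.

Yes

The chromatic number is 3. V2, V8, V10 are pairwise adjacent, so at least 3 colors are needed.
3 colors suffice: color R → {V1, V5, V7, V8}; color B → {V2, V3, V4, V6, V9}; color G → {V10}.
Since 4 ≥ 3, a proper 4-coloring certainly exists.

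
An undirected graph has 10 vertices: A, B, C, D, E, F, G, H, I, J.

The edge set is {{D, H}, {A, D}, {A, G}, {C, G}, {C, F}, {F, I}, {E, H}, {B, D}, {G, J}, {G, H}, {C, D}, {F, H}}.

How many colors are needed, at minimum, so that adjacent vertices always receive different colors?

G and H are adjacent, so at least 2 colors are needed.
A valid assignment using 2 colors: A=red, B=red, C=red, D=blue, E=blue, F=blue, G=blue, H=red, I=red, J=red. Every edge joins two different colors.

2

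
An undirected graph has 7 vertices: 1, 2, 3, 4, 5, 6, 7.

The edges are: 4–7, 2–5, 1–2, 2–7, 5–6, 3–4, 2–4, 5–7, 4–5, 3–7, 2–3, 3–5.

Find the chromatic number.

5

2, 3, 4, 5, 7 are mutually adjacent (a clique of size 5), so at least 5 colors are needed.
5 colors suffice: color a → {1, 5}; color b → {2, 6}; color c → {7}; color d → {3}; color e → {4}. Every edge joins two different colors.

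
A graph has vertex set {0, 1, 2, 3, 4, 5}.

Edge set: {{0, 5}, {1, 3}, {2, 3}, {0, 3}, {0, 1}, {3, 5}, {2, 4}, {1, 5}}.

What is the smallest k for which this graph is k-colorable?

0, 1, 3, 5 are pairwise adjacent (a clique of size 4), so at least 4 colors are needed.
4 colors suffice: color red → {3, 4}; color blue → {0, 2}; color green → {1}; color yellow → {5}. Each edge has distinct colors on its endpoints.

4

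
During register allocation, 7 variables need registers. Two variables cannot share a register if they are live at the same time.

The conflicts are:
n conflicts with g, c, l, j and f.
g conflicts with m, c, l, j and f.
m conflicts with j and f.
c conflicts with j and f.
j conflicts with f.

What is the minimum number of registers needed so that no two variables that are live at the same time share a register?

5

n, g, c, j, f pairwise conflict, so at least 5 registers are needed.
5 registers suffice: register 1 → {g}; register 2 → {n, m}; register 3 → {l, f}; register 4 → {j}; register 5 → {c}. Each listed conflict is separated.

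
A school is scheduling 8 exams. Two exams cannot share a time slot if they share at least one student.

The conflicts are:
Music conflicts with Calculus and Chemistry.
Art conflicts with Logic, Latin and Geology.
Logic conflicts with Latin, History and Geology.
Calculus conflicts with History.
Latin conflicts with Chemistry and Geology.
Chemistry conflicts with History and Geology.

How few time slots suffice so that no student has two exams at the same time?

Art, Logic, Latin, Geology are mutually in conflict, so at least 4 time slots are needed.
4 time slots suffice: time slot 1 → {Music, History, Geology}; time slot 2 → {Calculus, Latin}; time slot 3 → {Logic, Chemistry}; time slot 4 → {Art}. No two conflicting exams share a time slot.

4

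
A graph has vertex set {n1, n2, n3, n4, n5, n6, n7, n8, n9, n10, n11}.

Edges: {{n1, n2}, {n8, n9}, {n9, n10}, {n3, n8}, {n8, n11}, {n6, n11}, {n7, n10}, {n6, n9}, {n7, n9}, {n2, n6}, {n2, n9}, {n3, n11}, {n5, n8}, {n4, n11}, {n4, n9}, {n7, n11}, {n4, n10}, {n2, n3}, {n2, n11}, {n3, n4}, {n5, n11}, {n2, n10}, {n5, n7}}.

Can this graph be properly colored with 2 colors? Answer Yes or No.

n7, n9, n10 form a triangle, so at least 3 colors are needed.
So 2 colors are not enough.

No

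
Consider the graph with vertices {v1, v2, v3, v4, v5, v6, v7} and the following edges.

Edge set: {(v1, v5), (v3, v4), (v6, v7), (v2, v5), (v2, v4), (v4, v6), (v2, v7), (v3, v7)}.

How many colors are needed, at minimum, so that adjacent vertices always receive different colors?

2

v2 and v7 are adjacent, so at least 2 colors are needed.
2 colors suffice: color red → {v4, v5, v7}; color blue → {v1, v2, v3, v6}. Every edge joins two different colors.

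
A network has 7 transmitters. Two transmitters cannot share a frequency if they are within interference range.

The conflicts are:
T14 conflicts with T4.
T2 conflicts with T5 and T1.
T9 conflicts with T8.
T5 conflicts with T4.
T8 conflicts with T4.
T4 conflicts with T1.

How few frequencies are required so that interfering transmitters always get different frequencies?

T4 and T1 conflict, so at least 2 frequencies are needed.
2 frequencies suffice: T14=2, T2=1, T9=1, T5=2, T8=2, T4=1, T1=2. Every pair that conflicts lands in different frequencies.

2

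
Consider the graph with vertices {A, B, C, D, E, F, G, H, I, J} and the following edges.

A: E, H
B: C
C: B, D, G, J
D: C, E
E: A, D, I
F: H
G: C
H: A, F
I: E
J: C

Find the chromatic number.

C and G are adjacent, so at least 2 colors are needed.
2 colors suffice: A=blue, B=blue, C=red, D=blue, E=red, F=blue, G=blue, H=red, I=blue, J=blue. Every edge joins two different colors.

2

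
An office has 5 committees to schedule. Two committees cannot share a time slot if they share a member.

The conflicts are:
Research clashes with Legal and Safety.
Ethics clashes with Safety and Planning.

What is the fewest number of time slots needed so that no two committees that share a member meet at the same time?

2

Research and Safety conflict, so at least 2 time slots are needed.
Using 2 time slots: Research=2, Legal=1, Ethics=2, Safety=1, Planning=1. Every pair that conflicts lands in different time slots.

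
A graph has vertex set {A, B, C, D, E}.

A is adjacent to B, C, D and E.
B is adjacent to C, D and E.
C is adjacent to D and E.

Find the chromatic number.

4

A, B, C, E form a clique, so at least 4 colors are needed.
4 colors suffice: color 1 → {C}; color 2 → {A}; color 3 → {B}; color 4 → {D, E}. No two adjacent vertices share a color.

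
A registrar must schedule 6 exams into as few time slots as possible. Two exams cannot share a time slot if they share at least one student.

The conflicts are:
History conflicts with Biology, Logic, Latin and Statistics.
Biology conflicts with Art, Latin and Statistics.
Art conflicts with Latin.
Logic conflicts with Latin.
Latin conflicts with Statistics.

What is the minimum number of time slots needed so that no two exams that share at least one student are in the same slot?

History, Biology, Latin, Statistics are mutually in conflict, so at least 4 time slots are needed.
4 time slots suffice: time slot 1 → {Latin}; time slot 2 → {History, Art}; time slot 3 → {Biology, Logic}; time slot 4 → {Statistics}. Every pair that conflicts lands in different time slots.

4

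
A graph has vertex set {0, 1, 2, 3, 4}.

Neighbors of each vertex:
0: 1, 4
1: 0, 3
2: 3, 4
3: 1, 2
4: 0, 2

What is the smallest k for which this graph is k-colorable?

The cycle 1-0-4-2-3-1 has odd length 5, so it cannot be 2-colored; at least 3 colors are needed.
3 colors suffice: color red → {3, 4}; color blue → {0, 2}; color green → {1}. Each edge has distinct colors on its endpoints.

3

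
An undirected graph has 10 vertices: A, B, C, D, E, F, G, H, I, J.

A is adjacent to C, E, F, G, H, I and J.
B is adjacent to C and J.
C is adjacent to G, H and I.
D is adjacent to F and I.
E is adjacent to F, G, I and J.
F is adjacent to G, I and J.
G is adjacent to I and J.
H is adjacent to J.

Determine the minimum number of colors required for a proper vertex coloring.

A, E, F, G, I form a clique, so at least 5 colors are needed.
A valid assignment using 5 colors: A=red, B=red, C=yellow, D=red, E=purple, F=yellow, G=blue, H=blue, I=green, J=green. Each edge has distinct colors on its endpoints.

5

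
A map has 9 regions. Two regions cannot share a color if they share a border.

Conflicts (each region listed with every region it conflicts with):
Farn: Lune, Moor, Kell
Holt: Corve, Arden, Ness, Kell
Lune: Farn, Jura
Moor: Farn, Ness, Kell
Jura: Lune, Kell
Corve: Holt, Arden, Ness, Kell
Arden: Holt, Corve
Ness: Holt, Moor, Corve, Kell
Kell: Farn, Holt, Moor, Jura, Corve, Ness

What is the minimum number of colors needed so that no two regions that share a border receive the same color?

Holt, Corve, Ness, Kell all conflict with each other, so at least 4 colors are needed.
One proper 4-coloring: Farn=2, Holt=4, Lune=1, Moor=4, Jura=2, Corve=2, Arden=1, Ness=3, Kell=1. Each listed conflict is separated.

4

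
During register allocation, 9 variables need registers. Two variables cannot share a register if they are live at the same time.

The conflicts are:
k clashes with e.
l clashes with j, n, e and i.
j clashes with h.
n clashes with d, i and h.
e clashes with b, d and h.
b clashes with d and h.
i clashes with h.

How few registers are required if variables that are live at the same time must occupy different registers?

n, i, h pairwise conflict, so at least 3 registers are needed.
3 registers suffice: k=1, l=1, j=2, n=2, e=2, b=3, d=1, i=3, h=1. Each listed conflict is separated.

3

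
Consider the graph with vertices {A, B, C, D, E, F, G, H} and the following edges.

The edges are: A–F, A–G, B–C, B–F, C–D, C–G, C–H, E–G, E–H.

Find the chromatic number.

The cycle G-C-B-F-A-G has odd length 5, so it cannot be 2-colored; at least 3 colors are needed.
3 colors suffice: A=1, B=2, C=1, D=2, E=1, F=3, G=2, H=2. No two adjacent vertices share a color.

3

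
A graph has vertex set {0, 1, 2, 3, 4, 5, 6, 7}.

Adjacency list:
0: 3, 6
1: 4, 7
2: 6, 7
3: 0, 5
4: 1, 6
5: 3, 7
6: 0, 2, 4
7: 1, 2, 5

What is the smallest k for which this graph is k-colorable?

3

The cycle 1-4-6-2-7-1 has odd length 5, so it cannot be 2-colored; at least 3 colors are needed.
3 colors suffice: color red → {3, 6, 7}; color blue → {0, 2, 4, 5}; color green → {1}. No two adjacent vertices share a color.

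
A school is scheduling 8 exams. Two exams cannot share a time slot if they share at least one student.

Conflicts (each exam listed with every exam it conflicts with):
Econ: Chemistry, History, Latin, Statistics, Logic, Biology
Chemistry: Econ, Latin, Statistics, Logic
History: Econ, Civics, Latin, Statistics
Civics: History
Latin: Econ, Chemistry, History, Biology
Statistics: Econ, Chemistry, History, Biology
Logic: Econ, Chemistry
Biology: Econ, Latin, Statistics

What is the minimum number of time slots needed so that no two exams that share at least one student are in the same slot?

3

Econ, History, Latin are mutually in conflict, so at least 3 time slots are needed.
A valid assignment using 3 time slots: Econ=1, Chemistry=2, History=2, Civics=1, Latin=3, Statistics=3, Logic=3, Biology=2. No two conflicting exams share a time slot.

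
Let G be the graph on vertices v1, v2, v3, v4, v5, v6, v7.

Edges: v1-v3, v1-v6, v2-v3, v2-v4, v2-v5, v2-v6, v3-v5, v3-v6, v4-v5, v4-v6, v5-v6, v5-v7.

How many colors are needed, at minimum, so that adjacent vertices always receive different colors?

4

v2, v4, v5, v6 form a clique, so at least 4 colors are needed.
One proper 4-coloring: v1=1, v2=4, v3=3, v4=3, v5=1, v6=2, v7=2. No two adjacent vertices share a color.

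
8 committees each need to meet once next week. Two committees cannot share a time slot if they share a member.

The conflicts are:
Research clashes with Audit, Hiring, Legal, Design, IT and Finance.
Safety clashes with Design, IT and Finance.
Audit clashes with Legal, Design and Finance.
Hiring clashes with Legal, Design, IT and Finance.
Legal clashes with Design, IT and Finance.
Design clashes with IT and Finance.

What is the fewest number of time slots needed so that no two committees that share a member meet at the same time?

Research, Audit, Legal, Design, Finance pairwise conflict, so at least 5 time slots are needed.
5 time slots suffice: time slot 1 → {Design}; time slot 2 → {IT, Finance}; time slot 3 → {Safety, Legal}; time slot 4 → {Research}; time slot 5 → {Audit, Hiring}. Each listed conflict is separated.

5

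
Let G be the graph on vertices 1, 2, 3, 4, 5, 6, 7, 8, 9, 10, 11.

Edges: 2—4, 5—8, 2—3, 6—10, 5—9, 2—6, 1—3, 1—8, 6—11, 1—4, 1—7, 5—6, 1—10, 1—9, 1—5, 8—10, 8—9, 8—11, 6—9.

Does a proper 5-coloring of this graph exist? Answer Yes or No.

Yes

The chromatic number is 4. 1, 5, 8, 9 are pairwise adjacent (a clique of size 4), so at least 4 colors are needed.
One proper 4-coloring: 1=red, 2=blue, 3=green, 4=green, 5=yellow, 6=red, 7=blue, 8=blue, 9=green, 10=green, 11=green.
Since 5 ≥ 4, a proper 5-coloring certainly exists.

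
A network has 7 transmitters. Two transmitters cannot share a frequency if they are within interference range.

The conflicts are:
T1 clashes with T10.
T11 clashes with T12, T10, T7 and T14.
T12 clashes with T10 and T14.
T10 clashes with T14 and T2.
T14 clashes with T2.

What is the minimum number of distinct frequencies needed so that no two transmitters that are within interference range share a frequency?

4

T11, T12, T10, T14 pairwise conflict, so at least 4 frequencies are needed.
4 frequencies suffice: frequency 1 → {T10, T7}; frequency 2 → {T1, T11, T2}; frequency 3 → {T14}; frequency 4 → {T12}. No two conflicting transmitters share a frequency.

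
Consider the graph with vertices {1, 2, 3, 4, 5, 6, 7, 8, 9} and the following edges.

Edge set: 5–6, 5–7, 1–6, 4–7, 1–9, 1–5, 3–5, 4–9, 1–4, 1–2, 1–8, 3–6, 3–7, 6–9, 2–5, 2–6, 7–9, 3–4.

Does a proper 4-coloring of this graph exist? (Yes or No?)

The chromatic number is 4. 1, 2, 5, 6 are mutually adjacent (a clique of size 4), so at least 4 colors are needed.
4 colors suffice: color red → {1, 7}; color blue → {5, 8, 9}; color green → {4, 6}; color yellow → {2, 3}.
That is already a proper 4-coloring.

Yes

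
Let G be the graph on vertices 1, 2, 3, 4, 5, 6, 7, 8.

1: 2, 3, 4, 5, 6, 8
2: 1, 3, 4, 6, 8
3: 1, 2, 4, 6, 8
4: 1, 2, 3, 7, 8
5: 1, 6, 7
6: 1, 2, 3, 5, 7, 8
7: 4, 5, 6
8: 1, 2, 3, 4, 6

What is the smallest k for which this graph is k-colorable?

5

1, 2, 3, 6, 8 form a clique, so at least 5 colors are needed.
5 colors suffice: color red → {4, 6}; color blue → {1, 7}; color green → {5, 8}; color yellow → {3}; color purple → {2}. No two adjacent vertices share a color.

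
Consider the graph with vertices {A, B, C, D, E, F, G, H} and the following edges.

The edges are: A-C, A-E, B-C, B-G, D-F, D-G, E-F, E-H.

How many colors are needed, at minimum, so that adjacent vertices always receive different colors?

3

The cycle C-A-E-F-D-G-B-C has odd length 7, so it cannot be 2-colored; at least 3 colors are needed.
3 colors suffice: color 1 → {C, E, G}; color 2 → {A, B, F, H}; color 3 → {D}. Each edge has distinct colors on its endpoints.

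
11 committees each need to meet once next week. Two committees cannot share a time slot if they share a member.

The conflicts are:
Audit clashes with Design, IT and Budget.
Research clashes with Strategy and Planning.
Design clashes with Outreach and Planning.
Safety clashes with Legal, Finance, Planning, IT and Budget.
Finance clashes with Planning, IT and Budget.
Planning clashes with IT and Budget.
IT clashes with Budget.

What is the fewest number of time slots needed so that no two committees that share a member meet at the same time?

Safety, Finance, Planning, IT, Budget all conflict with each other, so at least 5 time slots are needed.
5 time slots suffice: time slot 1 → {Audit, Strategy, Outreach, Legal, Planning}; time slot 2 → {Research, Design, IT}; time slot 3 → {Safety}; time slot 4 → {Budget}; time slot 5 → {Finance}. Each listed conflict is separated.

5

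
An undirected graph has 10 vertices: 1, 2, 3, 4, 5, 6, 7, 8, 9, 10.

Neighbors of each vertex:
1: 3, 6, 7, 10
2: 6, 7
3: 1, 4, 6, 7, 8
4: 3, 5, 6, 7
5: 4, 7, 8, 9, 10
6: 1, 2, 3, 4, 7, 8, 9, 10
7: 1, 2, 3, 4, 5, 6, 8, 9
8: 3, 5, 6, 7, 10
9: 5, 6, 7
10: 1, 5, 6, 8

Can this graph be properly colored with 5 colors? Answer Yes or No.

Yes

The chromatic number is 4. 3, 6, 7, 8 are mutually adjacent (a clique of size 4), so at least 4 colors are needed.
4 colors suffice: color a → {7, 10}; color b → {5, 6}; color c → {2, 3, 9}; color d → {1, 4, 8}.
Since 5 ≥ 4, a proper 5-coloring certainly exists.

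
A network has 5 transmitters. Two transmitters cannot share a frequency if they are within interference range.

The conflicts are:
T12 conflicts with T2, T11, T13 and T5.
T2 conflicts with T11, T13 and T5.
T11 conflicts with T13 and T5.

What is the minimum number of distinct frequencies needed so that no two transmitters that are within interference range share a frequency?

T12, T2, T11, T13 pairwise conflict, so at least 4 frequencies are needed.
4 frequencies suffice: frequency 1 → {T12}; frequency 2 → {T2}; frequency 3 → {T11}; frequency 4 → {T13, T5}. No two conflicting transmitters share a frequency.

4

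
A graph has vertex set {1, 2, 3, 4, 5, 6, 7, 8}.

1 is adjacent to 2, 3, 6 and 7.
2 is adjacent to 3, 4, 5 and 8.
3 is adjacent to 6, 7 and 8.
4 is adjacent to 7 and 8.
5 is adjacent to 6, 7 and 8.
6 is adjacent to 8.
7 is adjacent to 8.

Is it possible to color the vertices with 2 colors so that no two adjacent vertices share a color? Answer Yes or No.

4, 7, 8 form a triangle, so at least 3 colors are needed.
So 2 colors are not enough.

No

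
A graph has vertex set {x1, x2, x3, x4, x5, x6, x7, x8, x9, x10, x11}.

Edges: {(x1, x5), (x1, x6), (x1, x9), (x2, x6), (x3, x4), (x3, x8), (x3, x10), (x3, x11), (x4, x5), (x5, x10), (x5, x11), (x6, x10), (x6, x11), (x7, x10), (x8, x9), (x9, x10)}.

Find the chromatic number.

x1 and x9 are adjacent, so at least 2 colors are needed.
2 colors suffice: x1=R, x2=R, x3=B, x4=R, x5=B, x6=B, x7=B, x8=R, x9=B, x10=R, x11=R. Every edge joins two different colors.

2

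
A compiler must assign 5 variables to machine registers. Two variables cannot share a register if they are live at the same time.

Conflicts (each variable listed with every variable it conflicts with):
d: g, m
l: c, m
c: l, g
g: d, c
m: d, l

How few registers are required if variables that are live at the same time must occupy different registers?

The cycle d-g-c-l-m-d has odd length 5, so it cannot be 2-colored; at least 3 registers are needed.
Using 3 registers: d=1, l=3, c=1, g=2, m=2. Every pair that conflicts lands in different registers.

3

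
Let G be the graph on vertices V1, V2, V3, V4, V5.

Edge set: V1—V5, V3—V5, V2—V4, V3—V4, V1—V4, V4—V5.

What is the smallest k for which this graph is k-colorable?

V1, V4, V5 form a triangle, so at least 3 colors are needed.
A valid assignment using 3 colors: V1=3, V2=2, V3=3, V4=1, V5=2. No two adjacent vertices share a color.

3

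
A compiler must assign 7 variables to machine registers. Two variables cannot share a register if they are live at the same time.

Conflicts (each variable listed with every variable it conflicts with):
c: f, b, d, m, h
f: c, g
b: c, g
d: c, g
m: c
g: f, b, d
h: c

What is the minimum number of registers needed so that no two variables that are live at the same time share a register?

c and m conflict, so at least 2 registers are needed.
Using 2 registers: c=1, f=2, b=2, d=2, m=2, g=1, h=2. No two conflicting variables share a register.

2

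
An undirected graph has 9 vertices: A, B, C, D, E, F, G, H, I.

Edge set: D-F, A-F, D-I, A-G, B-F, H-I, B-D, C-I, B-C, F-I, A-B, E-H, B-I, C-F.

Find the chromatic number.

B, D, F, I are mutually adjacent (a clique of size 4), so at least 4 colors are needed.
4 colors suffice: color 1 → {B, G, H}; color 2 → {E, F}; color 3 → {A, I}; color 4 → {C, D}. Every edge joins two different colors.

4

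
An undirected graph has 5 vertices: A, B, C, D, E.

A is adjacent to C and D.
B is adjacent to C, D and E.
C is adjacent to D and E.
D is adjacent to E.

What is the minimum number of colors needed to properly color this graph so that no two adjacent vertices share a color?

4

B, C, D, E are mutually adjacent (a clique of size 4), so at least 4 colors are needed.
A valid assignment using 4 colors: A=green, B=green, C=red, D=blue, E=yellow. Every edge joins two different colors.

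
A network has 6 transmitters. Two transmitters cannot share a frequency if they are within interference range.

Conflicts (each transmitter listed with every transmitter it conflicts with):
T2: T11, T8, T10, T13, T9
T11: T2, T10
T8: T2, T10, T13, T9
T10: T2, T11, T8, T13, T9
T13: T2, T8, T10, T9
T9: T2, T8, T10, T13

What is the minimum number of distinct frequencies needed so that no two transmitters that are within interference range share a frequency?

5

T2, T8, T10, T13, T9 are mutually in conflict, so at least 5 frequencies are needed.
A valid assignment using 5 frequencies: T2=1, T11=3, T8=3, T10=2, T13=4, T9=5. Every pair that conflicts lands in different frequencies.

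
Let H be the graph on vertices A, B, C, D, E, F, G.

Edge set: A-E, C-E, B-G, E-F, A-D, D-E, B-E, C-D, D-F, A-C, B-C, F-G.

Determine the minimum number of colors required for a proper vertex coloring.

A, C, D, E form a clique, so at least 4 colors are needed.
A valid assignment using 4 colors: A=yellow, B=blue, C=green, D=blue, E=red, F=green, G=red. No two adjacent vertices share a color.

4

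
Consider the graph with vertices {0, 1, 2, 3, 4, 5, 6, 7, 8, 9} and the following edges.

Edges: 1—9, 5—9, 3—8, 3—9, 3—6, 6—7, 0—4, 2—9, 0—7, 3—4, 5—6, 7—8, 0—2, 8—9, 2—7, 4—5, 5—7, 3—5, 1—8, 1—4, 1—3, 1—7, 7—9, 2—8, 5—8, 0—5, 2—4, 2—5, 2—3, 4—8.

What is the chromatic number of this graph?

5

2, 3, 4, 5, 8 are pairwise adjacent (a clique of size 5), so at least 5 colors are needed.
5 colors suffice: 0=green, 1=red, 2=yellow, 3=blue, 4=purple, 5=red, 6=green, 7=blue, 8=green, 9=purple. No two adjacent vertices share a color.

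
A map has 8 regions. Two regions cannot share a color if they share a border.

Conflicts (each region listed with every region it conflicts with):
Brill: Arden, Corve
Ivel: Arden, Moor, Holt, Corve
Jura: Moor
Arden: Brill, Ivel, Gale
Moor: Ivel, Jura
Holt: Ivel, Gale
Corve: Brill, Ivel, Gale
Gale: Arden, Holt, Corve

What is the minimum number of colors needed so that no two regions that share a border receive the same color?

2

Ivel and Moor conflict, so at least 2 colors are needed.
A valid assignment using 2 colors: Brill=1, Ivel=1, Jura=1, Arden=2, Moor=2, Holt=2, Corve=2, Gale=1. Every pair that conflicts lands in different colors.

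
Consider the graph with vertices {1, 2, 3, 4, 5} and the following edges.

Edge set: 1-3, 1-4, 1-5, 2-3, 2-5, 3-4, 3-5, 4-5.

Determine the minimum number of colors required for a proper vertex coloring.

4

1, 3, 4, 5 are pairwise adjacent (a clique of size 4), so at least 4 colors are needed.
4 colors suffice: color a → {5}; color b → {3}; color c → {1, 2}; color d → {4}. No two adjacent vertices share a color.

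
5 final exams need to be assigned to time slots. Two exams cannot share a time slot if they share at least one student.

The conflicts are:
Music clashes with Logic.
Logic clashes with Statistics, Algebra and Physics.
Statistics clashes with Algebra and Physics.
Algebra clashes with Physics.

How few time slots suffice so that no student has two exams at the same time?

Logic, Statistics, Algebra, Physics all conflict with each other, so at least 4 time slots are needed.
4 time slots suffice: Music=2, Logic=1, Statistics=4, Algebra=2, Physics=3. No two conflicting exams share a time slot.

4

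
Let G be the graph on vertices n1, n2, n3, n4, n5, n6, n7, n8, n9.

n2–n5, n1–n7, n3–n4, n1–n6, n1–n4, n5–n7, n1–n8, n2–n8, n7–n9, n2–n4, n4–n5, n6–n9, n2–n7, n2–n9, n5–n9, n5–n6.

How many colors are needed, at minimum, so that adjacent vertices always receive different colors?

n2, n5, n7, n9 are pairwise adjacent (a clique of size 4), so at least 4 colors are needed.
4 colors suffice: n1=1, n2=1, n3=1, n4=3, n5=2, n6=3, n7=3, n8=2, n9=4. Each edge has distinct colors on its endpoints.

4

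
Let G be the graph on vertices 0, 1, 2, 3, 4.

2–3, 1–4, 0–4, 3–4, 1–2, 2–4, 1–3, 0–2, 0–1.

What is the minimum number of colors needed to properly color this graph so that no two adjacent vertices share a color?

4

0, 1, 2, 4 are pairwise adjacent (a clique of size 4), so at least 4 colors are needed.
4 colors suffice: 0=d, 1=c, 2=b, 3=d, 4=a. No two adjacent vertices share a color.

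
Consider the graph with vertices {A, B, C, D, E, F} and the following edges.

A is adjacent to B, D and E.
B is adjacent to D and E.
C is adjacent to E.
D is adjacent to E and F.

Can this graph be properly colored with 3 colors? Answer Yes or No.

No

A, B, D, E are pairwise adjacent (a clique of size 4), so at least 4 colors are needed.
So 3 colors are not enough.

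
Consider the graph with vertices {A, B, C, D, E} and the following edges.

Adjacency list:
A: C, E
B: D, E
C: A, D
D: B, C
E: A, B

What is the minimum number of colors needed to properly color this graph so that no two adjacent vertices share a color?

3

The cycle D-B-E-A-C-D has odd length 5, so it cannot be 2-colored; at least 3 colors are needed.
One proper 3-coloring: A=green, B=blue, C=blue, D=red, E=red. Every edge joins two different colors.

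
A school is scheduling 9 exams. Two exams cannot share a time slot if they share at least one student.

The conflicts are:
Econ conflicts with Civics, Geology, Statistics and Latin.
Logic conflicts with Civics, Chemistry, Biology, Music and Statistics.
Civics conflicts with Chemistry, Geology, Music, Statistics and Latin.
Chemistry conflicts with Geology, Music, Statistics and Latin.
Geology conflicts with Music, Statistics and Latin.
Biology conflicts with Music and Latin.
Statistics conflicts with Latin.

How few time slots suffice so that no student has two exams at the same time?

5

Civics, Chemistry, Geology, Statistics, Latin pairwise conflict, so at least 5 time slots are needed.
5 time slots suffice: Econ=5, Logic=2, Civics=1, Chemistry=5, Geology=4, Biology=1, Music=3, Statistics=3, Latin=2. Each listed conflict is separated.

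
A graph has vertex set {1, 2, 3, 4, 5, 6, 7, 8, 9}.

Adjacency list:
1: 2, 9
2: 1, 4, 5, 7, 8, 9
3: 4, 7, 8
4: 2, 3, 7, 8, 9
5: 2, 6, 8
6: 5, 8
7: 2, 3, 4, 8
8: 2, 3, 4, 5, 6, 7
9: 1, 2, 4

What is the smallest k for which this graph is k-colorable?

4

3, 4, 7, 8 form a clique, so at least 4 colors are needed.
4 colors suffice: color red → {8, 9}; color blue → {2, 3, 6}; color green → {1, 4, 5}; color yellow → {7}. Every edge joins two different colors.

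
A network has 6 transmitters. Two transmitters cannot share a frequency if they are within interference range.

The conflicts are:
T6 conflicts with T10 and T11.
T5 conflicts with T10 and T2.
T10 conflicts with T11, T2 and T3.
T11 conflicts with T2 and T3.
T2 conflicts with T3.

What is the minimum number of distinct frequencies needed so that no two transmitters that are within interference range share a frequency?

T10, T11, T2, T3 all conflict with each other, so at least 4 frequencies are needed.
Using 4 frequencies: T6=2, T5=3, T10=1, T11=3, T2=2, T3=4. Each listed conflict is separated.

4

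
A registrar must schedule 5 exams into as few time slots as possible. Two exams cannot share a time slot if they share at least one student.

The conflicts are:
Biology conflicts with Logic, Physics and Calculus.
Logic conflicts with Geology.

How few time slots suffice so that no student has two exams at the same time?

Logic and Geology conflict, so at least 2 time slots are needed.
Using 2 time slots: Biology=1, Logic=2, Physics=2, Geology=1, Calculus=2. Each listed conflict is separated.

2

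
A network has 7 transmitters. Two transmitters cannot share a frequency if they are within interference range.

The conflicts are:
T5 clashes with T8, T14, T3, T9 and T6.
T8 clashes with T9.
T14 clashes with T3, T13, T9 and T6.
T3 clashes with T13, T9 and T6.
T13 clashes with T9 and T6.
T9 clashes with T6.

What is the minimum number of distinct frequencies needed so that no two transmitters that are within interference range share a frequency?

5

T14, T3, T13, T9, T6 all conflict with each other, so at least 5 frequencies are needed.
5 frequencies suffice: frequency 1 → {T9}; frequency 2 → {T8, T3}; frequency 3 → {T6}; frequency 4 → {T14}; frequency 5 → {T5, T13}. Each listed conflict is separated.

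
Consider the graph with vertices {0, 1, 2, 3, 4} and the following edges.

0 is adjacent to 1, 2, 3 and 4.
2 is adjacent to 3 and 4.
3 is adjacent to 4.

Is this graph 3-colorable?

No

0, 2, 3, 4 form a clique, so at least 4 colors are needed.
So 3 colors are not enough.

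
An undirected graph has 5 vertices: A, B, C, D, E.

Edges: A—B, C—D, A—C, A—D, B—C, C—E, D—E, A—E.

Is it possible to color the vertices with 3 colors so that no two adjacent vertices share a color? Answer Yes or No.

No

A, C, D, E form a clique, so at least 4 colors are needed.
So 3 colors are not enough.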